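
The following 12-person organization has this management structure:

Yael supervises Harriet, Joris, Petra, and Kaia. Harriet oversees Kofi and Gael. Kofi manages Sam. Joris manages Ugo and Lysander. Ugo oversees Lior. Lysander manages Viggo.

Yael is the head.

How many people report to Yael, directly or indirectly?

Yael directly manages Harriet, Joris, Petra, Kaia. Under Harriet: Gael, Kofi, Sam (3). Under Joris: Lysander, Viggo, Ugo, Lior (4). Petra has no reports. Kaia has no reports. So Yael's organization is 4 direct reports plus everyone under them: 4 + 5 + 1 + 1 = 11.

11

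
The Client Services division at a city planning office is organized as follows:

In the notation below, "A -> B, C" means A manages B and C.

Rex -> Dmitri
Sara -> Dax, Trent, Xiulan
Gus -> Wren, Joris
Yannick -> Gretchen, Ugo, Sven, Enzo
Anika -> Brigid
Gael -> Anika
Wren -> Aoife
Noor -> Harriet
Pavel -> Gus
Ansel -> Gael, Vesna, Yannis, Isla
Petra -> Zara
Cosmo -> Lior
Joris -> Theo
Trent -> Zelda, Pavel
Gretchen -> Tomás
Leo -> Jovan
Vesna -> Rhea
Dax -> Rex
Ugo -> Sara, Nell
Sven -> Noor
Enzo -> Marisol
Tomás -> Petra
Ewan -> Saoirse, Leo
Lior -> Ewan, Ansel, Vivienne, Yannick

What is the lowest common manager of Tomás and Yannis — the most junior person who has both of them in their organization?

Lior

Tomás's chain of managers is Gretchen, Yannick, Lior, Cosmo. Yannis's chain of managers is Ansel, Lior, Cosmo. The first manager that appears in both chains is Lior.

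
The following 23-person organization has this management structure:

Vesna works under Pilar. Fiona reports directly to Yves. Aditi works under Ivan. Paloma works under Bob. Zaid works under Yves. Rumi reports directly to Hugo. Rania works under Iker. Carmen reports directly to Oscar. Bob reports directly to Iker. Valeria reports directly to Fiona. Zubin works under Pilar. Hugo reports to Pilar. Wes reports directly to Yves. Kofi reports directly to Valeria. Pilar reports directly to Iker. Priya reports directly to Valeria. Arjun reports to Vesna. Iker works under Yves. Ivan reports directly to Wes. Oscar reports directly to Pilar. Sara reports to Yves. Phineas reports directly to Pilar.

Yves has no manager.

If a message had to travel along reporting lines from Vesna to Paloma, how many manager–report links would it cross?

Vesna is 2 levels below Iker, and Paloma is 2 levels below Iker (their lowest common manager). The shortest path runs up from Vesna to Iker and back down to Paloma: 2 + 2 = 4 links.

4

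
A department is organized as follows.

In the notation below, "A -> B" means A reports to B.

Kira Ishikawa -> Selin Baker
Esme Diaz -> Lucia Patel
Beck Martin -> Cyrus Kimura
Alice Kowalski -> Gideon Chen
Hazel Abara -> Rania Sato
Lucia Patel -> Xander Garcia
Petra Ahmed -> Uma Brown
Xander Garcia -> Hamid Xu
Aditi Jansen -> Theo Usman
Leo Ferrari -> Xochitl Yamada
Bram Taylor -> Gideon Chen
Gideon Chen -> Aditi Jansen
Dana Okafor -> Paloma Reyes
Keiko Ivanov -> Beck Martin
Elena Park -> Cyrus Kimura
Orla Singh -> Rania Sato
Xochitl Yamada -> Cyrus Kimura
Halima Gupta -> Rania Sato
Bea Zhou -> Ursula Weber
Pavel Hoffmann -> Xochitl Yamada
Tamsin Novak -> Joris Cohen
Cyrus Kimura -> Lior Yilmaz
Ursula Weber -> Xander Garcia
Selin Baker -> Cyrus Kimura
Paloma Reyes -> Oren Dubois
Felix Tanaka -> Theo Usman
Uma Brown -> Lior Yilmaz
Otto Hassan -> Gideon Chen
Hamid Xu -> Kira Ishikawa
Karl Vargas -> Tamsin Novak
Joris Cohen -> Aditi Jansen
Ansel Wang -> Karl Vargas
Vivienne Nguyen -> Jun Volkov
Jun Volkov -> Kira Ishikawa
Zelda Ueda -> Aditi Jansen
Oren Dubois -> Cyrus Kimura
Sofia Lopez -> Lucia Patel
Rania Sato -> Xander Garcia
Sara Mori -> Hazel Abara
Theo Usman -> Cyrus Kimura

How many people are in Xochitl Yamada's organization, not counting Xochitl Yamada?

2

Xochitl Yamada directly manages Leo Ferrari, Pavel Hoffmann. Leo Ferrari has no reports. Pavel Hoffmann has no reports. So Xochitl Yamada's organization is 2 direct reports plus everyone under them: 1 + 1 = 2.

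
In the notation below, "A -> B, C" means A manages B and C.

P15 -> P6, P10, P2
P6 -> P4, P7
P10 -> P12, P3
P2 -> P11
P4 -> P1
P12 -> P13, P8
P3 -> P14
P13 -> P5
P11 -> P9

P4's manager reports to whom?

P4 reports to P6, and P6 reports to P15. So P4's skip-level manager is P15.

P15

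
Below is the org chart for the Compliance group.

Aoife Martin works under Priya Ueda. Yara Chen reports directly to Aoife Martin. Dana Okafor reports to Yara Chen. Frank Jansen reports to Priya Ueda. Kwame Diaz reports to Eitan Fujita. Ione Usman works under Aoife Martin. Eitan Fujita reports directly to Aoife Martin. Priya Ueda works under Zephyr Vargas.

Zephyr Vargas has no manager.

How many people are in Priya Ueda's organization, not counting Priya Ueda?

7

Priya Ueda directly manages Aoife Martin, Frank Jansen. Under Aoife Martin: Eitan Fujita, Kwame Diaz, Yara Chen, Dana Okafor, Ione Usman (5). Frank Jansen has no reports. So Priya Ueda's organization is 2 direct reports plus everyone under them: 6 + 1 = 7.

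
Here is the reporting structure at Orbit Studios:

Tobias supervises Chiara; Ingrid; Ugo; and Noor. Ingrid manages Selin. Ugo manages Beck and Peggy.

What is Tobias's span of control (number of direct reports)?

Tobias directly manages Chiara, Ingrid, Ugo, Noor. That is 4 direct reports.

4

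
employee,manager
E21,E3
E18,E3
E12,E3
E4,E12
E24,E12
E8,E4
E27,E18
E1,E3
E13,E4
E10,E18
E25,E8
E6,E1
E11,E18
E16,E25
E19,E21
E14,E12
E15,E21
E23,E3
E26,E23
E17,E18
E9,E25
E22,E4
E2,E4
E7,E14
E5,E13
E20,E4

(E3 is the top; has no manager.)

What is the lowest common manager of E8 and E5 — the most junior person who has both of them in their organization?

E4

E8's chain of managers is E4, E12, E3. E5's chain of managers is E13, E4, E12, E3. The first manager that appears in both chains is E4.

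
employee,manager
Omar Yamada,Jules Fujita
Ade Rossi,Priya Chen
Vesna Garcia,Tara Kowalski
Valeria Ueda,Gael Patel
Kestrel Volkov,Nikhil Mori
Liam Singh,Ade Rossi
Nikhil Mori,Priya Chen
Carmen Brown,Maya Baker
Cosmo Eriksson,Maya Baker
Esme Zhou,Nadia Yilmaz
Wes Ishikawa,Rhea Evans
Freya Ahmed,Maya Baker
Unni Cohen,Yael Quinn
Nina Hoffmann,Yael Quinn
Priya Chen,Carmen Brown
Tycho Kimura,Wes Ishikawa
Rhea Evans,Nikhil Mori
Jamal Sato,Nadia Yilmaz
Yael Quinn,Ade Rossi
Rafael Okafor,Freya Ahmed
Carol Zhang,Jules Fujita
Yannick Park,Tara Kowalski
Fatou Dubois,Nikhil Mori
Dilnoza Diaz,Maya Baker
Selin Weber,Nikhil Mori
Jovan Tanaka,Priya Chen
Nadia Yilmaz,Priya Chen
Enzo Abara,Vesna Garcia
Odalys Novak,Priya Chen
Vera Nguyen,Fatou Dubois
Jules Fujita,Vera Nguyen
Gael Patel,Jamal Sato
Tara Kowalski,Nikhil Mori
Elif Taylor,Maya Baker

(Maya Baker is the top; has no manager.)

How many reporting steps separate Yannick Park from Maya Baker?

Chain from Yannick Park up to Maya Baker: Yannick Park → Tara Kowalski → Nikhil Mori → Priya Chen → Carmen Brown → Maya Baker. That is 5 steps up, so Yannick Park is 5 levels below Maya Baker.

5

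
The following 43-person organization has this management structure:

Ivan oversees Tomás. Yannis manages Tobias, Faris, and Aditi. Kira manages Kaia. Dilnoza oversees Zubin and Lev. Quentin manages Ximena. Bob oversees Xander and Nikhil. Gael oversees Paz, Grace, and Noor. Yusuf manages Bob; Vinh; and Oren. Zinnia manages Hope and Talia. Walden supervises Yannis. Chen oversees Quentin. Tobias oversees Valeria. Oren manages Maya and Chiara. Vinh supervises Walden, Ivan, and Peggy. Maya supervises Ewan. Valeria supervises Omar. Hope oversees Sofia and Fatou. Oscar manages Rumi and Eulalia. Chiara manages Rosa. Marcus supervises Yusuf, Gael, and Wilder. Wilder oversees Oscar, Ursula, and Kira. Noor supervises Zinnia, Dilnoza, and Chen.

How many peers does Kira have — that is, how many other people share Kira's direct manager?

Kira reports to Wilder. Wilder's other direct reports are Oscar, Ursula — 2 peers.

2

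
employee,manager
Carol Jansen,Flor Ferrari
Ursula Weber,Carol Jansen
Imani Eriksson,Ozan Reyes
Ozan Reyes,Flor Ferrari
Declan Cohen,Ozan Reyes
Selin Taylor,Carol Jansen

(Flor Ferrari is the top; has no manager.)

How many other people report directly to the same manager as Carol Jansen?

Carol Jansen reports to Flor Ferrari. Flor Ferrari's other direct reports are Ozan Reyes — 1 peer.

1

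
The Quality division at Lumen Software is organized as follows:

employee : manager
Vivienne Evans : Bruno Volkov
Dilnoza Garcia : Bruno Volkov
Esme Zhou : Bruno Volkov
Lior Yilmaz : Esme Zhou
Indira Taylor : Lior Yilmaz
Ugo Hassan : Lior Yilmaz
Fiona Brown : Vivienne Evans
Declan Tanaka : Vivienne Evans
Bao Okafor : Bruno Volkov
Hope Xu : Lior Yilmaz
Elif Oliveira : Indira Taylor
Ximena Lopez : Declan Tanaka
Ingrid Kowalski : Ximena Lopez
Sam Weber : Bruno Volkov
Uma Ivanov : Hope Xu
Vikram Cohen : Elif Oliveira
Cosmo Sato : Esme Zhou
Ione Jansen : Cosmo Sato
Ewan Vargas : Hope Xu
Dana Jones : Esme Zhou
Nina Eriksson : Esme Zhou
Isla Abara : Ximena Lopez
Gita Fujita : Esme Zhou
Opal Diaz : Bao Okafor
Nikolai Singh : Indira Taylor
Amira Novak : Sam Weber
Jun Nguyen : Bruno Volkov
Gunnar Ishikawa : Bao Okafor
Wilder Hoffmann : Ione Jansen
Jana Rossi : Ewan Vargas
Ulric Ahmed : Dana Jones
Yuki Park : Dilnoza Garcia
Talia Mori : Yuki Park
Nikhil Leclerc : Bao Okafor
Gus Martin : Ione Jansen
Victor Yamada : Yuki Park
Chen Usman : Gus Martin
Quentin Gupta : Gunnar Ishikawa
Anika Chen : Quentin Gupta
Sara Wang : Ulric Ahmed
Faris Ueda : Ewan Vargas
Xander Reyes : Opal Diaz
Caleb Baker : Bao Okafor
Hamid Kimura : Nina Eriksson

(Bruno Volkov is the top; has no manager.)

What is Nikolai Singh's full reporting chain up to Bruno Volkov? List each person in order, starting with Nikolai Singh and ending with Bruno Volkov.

Nikolai Singh -> Indira Taylor -> Lior Yilmaz -> Esme Zhou -> Bruno Volkov

Nikolai Singh reports to Indira Taylor. Indira Taylor reports to Lior Yilmaz. Lior Yilmaz reports to Esme Zhou. Esme Zhou reports to Bruno Volkov. Bruno Volkov is at the top.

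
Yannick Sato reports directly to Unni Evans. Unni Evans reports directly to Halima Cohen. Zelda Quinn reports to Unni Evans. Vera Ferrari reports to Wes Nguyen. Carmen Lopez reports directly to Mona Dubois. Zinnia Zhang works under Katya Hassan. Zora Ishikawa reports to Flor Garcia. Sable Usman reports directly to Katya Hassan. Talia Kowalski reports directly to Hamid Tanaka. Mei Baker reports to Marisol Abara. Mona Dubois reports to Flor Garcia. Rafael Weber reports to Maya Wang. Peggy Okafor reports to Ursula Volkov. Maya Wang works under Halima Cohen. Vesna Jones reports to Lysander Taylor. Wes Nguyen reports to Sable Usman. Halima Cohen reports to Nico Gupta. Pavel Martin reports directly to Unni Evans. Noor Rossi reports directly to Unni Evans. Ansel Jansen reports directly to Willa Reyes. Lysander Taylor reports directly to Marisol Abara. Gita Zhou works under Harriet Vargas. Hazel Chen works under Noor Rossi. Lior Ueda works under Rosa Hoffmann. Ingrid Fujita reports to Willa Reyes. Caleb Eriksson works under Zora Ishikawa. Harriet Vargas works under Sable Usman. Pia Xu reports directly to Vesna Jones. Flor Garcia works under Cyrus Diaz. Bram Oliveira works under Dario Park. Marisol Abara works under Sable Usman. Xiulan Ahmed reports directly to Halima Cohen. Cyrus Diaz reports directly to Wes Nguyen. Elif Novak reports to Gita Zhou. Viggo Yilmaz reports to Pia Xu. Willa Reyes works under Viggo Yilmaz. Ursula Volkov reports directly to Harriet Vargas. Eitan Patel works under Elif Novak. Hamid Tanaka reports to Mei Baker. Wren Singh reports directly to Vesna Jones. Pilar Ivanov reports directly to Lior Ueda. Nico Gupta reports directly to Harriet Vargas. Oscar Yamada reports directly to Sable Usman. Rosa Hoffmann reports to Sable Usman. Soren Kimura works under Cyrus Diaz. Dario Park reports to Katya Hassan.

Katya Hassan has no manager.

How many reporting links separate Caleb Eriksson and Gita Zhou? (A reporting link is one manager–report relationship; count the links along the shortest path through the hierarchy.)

7

Caleb Eriksson is 5 levels below Sable Usman, and Gita Zhou is 2 levels below Sable Usman (their lowest common manager). The shortest path runs up from Caleb Eriksson to Sable Usman and back down to Gita Zhou: 5 + 2 = 7 links.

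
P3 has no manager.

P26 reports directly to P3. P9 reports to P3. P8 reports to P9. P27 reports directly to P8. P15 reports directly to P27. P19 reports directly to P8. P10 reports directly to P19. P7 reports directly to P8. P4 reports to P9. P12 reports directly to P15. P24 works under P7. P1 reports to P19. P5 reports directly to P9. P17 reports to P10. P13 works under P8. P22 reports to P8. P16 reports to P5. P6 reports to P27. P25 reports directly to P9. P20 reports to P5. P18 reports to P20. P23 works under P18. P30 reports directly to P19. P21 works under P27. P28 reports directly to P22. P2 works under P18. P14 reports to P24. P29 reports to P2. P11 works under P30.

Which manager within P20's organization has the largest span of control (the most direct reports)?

Direct-report counts within P20's organization: P20 has 1; P18 has 2; P2 has 1. The largest is 2, held by P18.

P18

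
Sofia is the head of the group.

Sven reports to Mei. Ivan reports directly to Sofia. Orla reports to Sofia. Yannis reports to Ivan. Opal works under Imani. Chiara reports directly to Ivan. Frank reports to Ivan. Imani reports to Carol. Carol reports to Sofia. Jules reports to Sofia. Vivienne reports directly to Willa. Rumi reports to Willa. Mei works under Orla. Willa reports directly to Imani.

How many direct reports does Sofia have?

Sofia directly manages Orla, Ivan, Carol, Jules. That is 4 direct reports.

4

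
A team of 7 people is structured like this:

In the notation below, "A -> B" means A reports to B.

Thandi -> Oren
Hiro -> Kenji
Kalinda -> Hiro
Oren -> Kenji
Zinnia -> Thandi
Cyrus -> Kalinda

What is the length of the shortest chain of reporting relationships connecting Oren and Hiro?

2

Oren is 1 level below Kenji, and Hiro is 1 level below Kenji (their lowest common manager). The shortest path runs up from Oren to Kenji and back down to Hiro: 1 + 1 = 2 links.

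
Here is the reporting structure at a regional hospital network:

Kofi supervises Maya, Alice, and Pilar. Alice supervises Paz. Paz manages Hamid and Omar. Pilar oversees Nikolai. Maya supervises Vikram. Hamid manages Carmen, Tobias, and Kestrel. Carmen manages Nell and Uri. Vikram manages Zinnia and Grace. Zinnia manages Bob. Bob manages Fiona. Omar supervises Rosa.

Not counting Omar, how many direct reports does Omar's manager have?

Omar reports to Paz. Paz's other direct reports are Hamid — 1 peer.

1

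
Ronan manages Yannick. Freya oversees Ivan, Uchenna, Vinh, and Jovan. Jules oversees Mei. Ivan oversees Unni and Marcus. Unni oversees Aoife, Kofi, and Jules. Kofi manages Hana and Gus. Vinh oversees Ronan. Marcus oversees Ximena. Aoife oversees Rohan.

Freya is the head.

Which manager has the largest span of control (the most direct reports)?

Direct-report counts: Freya has 4; Vinh has 1; Ronan has 1; Ivan has 2; Marcus has 1; Unni has 3; Jules has 1; Aoife has 1; Kofi has 2. The largest is 4, held by Freya.

Freya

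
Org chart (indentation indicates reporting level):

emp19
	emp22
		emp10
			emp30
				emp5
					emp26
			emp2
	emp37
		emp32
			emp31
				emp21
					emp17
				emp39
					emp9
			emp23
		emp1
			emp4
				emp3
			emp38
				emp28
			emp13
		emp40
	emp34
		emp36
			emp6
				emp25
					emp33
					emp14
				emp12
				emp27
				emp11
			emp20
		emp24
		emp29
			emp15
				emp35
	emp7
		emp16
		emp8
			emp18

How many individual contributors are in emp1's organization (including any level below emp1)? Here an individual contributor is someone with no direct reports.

3

The people in emp1's organization with no one reporting to them are emp13, emp28, emp3. That is 3.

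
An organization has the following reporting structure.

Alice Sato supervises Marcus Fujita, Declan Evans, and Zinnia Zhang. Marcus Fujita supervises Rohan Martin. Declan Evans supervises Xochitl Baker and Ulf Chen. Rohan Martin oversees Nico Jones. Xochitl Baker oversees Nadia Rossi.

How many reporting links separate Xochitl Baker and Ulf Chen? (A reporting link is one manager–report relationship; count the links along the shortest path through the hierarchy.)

Xochitl Baker is 1 level below Declan Evans, and Ulf Chen is 1 level below Declan Evans (their lowest common manager). The shortest path runs up from Xochitl Baker to Declan Evans and back down to Ulf Chen: 1 + 1 = 2 links.

2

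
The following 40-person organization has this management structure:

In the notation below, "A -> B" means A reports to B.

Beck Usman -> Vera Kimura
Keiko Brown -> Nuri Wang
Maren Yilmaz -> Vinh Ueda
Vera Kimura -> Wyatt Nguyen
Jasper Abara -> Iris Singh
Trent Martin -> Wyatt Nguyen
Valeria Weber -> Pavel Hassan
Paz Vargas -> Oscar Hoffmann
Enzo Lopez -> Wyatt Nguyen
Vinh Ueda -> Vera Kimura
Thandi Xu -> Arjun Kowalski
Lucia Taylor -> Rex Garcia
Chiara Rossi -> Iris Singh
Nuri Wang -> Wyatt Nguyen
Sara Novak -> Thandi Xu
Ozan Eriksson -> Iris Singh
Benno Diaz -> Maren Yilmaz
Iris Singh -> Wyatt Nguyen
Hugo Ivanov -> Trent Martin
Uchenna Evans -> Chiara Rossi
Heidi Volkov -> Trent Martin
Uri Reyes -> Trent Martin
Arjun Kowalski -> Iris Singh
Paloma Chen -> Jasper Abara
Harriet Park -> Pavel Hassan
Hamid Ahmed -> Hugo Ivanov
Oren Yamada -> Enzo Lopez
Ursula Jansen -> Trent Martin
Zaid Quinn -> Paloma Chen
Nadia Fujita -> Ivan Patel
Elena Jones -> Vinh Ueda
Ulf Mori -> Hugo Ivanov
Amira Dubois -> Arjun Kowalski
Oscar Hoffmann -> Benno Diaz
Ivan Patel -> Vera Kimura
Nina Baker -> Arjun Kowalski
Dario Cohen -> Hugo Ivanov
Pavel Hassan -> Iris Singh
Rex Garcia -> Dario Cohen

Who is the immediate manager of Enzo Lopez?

Wyatt Nguyen

Enzo Lopez reports directly to Wyatt Nguyen.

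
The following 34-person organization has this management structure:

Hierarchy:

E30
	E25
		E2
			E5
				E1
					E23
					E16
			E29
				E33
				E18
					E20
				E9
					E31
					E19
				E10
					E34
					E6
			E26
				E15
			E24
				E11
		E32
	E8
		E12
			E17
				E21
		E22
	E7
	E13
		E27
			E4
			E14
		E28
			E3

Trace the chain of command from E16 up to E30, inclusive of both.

E16 -> E1 -> E5 -> E2 -> E25 -> E30

E16 reports to E1. E1 reports to E5. E5 reports to E2. E2 reports to E25. E25 reports to E30. E30 is at the top.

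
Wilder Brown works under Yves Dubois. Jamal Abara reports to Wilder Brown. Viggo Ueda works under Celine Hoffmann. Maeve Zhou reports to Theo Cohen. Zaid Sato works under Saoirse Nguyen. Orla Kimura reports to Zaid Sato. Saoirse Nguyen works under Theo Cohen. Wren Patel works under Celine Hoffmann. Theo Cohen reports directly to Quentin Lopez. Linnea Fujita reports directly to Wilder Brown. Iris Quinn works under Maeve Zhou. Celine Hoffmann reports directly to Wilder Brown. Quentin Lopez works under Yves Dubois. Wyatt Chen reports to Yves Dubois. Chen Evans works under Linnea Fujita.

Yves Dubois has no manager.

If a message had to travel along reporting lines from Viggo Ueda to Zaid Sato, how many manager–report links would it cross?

7

Viggo Ueda is 3 levels below Yves Dubois, and Zaid Sato is 4 levels below Yves Dubois (their lowest common manager). The shortest path runs up from Viggo Ueda to Yves Dubois and back down to Zaid Sato: 3 + 4 = 7 links.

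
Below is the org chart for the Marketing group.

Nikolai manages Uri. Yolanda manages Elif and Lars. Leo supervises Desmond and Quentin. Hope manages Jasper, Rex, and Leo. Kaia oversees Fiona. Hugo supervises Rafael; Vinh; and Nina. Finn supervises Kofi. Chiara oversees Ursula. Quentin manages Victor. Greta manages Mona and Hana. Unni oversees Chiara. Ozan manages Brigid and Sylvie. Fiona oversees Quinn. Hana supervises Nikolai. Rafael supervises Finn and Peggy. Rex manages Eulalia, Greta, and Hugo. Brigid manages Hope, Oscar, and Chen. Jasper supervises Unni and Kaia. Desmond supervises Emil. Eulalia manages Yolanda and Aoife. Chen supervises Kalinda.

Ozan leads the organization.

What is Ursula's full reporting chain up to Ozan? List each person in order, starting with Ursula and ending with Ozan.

Ursula reports to Chiara. Chiara reports to Unni. Unni reports to Jasper. Jasper reports to Hope. Hope reports to Brigid. Brigid reports to Ozan. Ozan is at the top.

Ursula -> Chiara -> Unni -> Jasper -> Hope -> Brigid -> Ozan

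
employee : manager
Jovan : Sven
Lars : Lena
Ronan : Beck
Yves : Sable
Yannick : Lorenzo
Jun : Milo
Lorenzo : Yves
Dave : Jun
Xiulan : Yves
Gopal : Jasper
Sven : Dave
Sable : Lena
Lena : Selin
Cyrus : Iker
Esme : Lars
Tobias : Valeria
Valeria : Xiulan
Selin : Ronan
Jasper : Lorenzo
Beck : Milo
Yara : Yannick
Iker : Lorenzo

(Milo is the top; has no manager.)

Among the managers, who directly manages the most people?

Lorenzo

Direct-report counts: Milo has 2; Jun has 1; Dave has 1; Sven has 1; Beck has 1; Ronan has 1; Selin has 1; Lena has 2; Lars has 1; Sable has 1; Yves has 2; Xiulan has 1; Valeria has 1; Lorenzo has 3; Yannick has 1; Iker has 1; Jasper has 1. The largest is 3, held by Lorenzo.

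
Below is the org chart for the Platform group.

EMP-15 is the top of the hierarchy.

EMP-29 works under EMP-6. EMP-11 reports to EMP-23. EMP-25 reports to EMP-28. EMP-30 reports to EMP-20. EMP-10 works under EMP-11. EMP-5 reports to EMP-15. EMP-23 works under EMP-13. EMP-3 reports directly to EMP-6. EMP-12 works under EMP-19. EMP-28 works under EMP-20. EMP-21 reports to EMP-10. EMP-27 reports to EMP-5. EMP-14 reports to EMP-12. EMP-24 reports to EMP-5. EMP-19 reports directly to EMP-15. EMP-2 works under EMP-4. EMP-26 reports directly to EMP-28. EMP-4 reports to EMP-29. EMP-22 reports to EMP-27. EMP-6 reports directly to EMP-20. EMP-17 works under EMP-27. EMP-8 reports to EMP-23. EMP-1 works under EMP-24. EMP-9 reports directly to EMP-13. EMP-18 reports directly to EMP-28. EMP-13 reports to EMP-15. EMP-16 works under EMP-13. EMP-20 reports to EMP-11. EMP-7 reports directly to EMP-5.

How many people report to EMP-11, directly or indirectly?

13

EMP-11 directly manages EMP-20, EMP-10. Under EMP-20: EMP-30, EMP-28, EMP-26, EMP-18, EMP-25, EMP-6, EMP-3, EMP-29, EMP-4, EMP-2 (10). Under EMP-10: EMP-21 (1). So EMP-11's organization is 2 direct reports plus everyone under them: 11 + 2 = 13.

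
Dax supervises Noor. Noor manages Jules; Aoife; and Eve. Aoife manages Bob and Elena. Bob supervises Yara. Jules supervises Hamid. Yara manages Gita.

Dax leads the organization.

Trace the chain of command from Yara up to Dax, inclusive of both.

Yara reports to Bob. Bob reports to Aoife. Aoife reports to Noor. Noor reports to Dax. Dax is at the top.

Yara -> Bob -> Aoife -> Noor -> Dax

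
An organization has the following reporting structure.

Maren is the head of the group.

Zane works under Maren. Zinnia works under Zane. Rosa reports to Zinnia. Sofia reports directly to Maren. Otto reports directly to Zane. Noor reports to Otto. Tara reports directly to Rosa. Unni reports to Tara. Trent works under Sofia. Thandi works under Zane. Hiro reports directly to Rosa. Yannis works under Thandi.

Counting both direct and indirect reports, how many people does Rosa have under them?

3

Rosa directly manages Tara, Hiro. Under Tara: Unni (1). Hiro has no reports. So Rosa's organization is 2 direct reports plus everyone under them: 2 + 1 = 3.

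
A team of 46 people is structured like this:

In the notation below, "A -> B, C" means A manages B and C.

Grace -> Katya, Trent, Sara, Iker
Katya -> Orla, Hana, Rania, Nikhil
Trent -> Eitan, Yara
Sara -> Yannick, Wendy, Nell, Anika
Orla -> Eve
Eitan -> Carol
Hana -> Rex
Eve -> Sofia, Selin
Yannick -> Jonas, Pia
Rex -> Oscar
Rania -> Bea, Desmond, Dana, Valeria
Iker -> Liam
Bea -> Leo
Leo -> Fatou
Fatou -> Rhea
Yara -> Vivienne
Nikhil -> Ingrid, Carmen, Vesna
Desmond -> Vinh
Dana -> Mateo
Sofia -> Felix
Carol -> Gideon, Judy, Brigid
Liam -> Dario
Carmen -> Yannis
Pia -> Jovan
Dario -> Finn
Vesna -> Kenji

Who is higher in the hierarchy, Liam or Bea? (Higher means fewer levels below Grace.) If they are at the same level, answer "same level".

Liam

Liam is 2 levels below Grace; Bea is 3. Liam is higher.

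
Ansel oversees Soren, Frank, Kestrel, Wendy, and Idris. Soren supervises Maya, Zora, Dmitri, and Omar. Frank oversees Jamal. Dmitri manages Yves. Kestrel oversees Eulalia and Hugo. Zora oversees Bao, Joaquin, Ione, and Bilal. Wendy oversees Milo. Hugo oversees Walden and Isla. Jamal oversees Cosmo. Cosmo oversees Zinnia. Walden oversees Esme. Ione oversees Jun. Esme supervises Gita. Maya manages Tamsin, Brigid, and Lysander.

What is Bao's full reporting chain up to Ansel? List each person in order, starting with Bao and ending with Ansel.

Bao -> Zora -> Soren -> Ansel

Bao reports to Zora. Zora reports to Soren. Soren reports to Ansel. Ansel is at the top.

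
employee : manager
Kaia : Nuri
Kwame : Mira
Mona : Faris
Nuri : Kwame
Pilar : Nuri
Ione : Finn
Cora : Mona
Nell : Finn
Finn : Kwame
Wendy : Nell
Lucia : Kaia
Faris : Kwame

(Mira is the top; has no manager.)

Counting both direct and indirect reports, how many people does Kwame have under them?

11

Kwame directly manages Faris, Nuri, Finn. Under Faris: Mona, Cora (2). Under Nuri: Pilar, Kaia, Lucia (3). Under Finn: Ione, Nell, Wendy (3). So Kwame's organization is 3 direct reports plus everyone under them: 3 + 4 + 4 = 11.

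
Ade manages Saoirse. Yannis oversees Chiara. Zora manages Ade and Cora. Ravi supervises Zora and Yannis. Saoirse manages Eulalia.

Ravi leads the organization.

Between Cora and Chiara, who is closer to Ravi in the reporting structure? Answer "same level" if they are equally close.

Both Cora and Chiara are 2 levels below Ravi.

same level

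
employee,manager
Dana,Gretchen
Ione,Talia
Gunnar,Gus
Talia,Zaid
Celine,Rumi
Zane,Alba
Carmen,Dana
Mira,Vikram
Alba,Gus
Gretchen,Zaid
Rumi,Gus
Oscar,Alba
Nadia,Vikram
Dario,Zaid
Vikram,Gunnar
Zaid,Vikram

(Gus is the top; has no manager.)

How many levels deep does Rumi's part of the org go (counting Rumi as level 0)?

The longest chain under Rumi runs Rumi → Celine, which is 1 level below Rumi.

1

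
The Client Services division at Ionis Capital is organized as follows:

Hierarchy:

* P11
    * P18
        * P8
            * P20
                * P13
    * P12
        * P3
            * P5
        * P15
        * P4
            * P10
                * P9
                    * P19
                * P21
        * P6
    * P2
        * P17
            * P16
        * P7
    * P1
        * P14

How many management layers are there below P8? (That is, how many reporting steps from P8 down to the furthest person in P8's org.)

2

The longest chain under P8 runs P8 → P20 → P13, which is 2 levels below P8.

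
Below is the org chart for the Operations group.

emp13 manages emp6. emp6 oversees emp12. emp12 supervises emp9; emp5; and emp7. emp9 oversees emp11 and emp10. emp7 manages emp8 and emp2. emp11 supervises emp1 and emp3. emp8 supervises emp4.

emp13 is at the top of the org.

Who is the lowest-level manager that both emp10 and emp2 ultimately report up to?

emp10's chain of managers is emp9, emp12, emp6, emp13. emp2's chain of managers is emp7, emp12, emp6, emp13. The first manager that appears in both chains is emp12.

emp12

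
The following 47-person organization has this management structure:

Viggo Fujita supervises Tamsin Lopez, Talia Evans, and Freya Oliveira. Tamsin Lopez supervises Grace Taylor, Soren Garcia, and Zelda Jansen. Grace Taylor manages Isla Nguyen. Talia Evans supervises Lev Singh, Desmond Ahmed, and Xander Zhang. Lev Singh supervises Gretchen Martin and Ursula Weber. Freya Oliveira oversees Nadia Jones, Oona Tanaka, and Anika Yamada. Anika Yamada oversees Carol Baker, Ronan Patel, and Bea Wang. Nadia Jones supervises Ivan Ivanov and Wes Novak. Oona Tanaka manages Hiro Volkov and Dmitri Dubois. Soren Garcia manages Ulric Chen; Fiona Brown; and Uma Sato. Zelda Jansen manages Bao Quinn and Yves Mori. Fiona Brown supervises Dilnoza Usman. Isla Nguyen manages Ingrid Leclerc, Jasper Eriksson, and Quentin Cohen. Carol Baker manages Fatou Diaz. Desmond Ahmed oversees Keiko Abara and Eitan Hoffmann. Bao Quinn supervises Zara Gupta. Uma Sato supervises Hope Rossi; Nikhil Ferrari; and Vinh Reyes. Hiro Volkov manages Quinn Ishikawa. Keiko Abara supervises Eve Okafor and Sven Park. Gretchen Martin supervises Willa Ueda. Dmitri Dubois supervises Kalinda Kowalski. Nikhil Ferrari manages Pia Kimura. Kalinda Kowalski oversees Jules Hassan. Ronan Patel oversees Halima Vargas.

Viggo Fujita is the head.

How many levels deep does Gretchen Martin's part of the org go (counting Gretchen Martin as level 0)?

The longest chain under Gretchen Martin runs Gretchen Martin → Willa Ueda, which is 1 level below Gretchen Martin.

1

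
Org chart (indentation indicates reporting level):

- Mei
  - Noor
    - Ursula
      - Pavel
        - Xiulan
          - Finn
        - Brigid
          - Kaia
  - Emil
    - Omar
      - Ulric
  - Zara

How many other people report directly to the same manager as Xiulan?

Xiulan reports to Pavel. Pavel's other direct reports are Brigid — 1 peer.

1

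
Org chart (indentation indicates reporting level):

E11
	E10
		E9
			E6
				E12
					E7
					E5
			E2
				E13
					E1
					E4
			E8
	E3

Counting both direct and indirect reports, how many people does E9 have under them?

E9 directly manages E6, E2, E8. Under E6: E12, E5, E7 (3). Under E2: E13, E4, E1 (3). E8 has no reports. So E9's organization is 3 direct reports plus everyone under them: 4 + 4 + 1 = 9.

9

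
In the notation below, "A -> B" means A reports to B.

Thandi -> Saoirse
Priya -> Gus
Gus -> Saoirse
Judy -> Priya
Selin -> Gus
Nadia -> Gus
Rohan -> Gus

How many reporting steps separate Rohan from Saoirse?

2

Chain from Rohan up to Saoirse: Rohan → Gus → Saoirse. That is 2 steps up, so Rohan is 2 levels below Saoirse.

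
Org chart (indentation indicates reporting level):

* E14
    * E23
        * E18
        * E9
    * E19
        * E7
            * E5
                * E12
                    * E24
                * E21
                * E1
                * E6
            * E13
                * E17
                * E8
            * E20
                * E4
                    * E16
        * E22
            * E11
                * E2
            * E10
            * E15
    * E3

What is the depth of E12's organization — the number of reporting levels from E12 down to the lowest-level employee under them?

The longest chain under E12 runs E12 → E24, which is 1 level below E12.

1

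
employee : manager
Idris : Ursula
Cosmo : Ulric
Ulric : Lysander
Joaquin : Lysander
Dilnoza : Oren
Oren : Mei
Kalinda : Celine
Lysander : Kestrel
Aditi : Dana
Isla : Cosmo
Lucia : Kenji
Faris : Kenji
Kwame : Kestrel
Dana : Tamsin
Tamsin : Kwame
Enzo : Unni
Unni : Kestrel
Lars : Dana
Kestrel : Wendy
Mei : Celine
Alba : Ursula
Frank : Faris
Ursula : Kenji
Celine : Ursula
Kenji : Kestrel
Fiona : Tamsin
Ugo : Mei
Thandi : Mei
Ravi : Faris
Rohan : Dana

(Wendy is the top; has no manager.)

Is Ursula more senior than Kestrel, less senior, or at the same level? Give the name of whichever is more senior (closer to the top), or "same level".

Kestrel

Ursula is 3 levels below Wendy; Kestrel is 1. Kestrel is higher.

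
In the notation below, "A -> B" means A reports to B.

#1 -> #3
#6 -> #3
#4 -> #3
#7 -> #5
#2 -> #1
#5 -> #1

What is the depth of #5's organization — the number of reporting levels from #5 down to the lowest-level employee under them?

The longest chain under #5 runs #5 → #7, which is 1 level below #5.

1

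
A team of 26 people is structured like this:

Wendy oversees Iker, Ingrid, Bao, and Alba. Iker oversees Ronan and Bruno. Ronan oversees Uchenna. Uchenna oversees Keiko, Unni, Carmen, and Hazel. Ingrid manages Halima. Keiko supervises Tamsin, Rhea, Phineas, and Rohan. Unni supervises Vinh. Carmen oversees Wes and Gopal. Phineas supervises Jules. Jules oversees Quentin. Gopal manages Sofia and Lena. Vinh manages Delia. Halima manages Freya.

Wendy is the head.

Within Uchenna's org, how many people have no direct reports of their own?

9

The people in Uchenna's organization with no one reporting to them are Hazel, Lena, Sofia, Wes, Delia, Rhea, Quentin, Rohan, Tamsin. That is 9.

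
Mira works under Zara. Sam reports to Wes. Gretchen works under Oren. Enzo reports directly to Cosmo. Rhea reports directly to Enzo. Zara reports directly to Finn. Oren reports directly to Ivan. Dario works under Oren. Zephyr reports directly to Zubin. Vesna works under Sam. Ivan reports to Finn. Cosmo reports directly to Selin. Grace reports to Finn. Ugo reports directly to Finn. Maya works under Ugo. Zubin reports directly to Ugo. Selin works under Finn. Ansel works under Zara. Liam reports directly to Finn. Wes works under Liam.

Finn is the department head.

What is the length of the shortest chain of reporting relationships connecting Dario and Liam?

Dario is 3 levels below Finn, and Liam is 1 level below Finn (their lowest common manager). The shortest path runs up from Dario to Finn and back down to Liam: 3 + 1 = 4 links.

4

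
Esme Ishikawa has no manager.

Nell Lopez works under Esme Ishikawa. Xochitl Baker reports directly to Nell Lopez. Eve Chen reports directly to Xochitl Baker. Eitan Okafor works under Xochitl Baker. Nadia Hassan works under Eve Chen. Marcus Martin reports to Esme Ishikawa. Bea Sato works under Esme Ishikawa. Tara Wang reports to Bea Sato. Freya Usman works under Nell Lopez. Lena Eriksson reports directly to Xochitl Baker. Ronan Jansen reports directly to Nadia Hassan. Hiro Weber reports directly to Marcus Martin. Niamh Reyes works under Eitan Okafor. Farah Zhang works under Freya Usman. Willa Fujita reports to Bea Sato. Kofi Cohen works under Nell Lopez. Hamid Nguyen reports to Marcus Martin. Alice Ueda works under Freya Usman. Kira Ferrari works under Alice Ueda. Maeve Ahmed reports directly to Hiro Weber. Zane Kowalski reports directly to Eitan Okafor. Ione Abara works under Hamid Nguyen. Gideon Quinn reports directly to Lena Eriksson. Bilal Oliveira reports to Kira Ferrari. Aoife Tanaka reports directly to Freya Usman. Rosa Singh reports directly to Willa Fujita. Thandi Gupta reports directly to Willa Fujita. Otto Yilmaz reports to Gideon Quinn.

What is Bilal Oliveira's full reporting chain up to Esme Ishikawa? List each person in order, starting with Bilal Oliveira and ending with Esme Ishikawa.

Bilal Oliveira reports to Kira Ferrari. Kira Ferrari reports to Alice Ueda. Alice Ueda reports to Freya Usman. Freya Usman reports to Nell Lopez. Nell Lopez reports to Esme Ishikawa. Esme Ishikawa is at the top.

Bilal Oliveira -> Kira Ferrari -> Alice Ueda -> Freya Usman -> Nell Lopez -> Esme Ishikawa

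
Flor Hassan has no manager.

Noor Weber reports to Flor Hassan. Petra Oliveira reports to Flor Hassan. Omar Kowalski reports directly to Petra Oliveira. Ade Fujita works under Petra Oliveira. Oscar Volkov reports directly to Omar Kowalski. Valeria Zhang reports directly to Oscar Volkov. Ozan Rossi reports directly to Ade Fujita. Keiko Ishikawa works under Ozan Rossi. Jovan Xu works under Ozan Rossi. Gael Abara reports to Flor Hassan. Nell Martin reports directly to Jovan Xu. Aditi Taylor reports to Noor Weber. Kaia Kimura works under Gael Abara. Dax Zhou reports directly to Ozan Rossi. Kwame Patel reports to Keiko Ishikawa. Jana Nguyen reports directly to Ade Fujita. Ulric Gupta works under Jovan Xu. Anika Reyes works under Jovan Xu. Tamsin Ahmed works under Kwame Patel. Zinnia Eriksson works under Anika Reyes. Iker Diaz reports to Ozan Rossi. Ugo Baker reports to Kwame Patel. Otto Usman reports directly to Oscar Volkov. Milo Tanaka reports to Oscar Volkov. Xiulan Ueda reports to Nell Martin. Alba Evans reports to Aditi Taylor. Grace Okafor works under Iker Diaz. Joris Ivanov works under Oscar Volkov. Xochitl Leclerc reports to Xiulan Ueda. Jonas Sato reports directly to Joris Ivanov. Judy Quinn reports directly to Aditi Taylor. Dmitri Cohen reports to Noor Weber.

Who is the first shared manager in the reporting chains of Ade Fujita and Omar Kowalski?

Petra Oliveira

Ade Fujita's chain of managers is Petra Oliveira, Flor Hassan. Omar Kowalski's chain of managers is Petra Oliveira, Flor Hassan. The first manager that appears in both chains is Petra Oliveira.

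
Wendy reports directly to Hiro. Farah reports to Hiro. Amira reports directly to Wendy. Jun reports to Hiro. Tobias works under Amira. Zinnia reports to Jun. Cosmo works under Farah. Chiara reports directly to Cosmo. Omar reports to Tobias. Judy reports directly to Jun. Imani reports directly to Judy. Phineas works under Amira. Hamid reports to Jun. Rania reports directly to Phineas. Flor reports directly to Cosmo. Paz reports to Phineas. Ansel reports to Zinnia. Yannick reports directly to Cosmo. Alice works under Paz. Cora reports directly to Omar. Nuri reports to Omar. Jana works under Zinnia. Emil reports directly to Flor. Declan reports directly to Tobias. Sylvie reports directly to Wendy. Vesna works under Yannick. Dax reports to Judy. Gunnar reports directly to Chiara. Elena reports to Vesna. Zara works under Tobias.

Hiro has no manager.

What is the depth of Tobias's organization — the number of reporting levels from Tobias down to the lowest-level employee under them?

2

The longest chain under Tobias runs Tobias → Omar → Nuri, which is 2 levels below Tobias.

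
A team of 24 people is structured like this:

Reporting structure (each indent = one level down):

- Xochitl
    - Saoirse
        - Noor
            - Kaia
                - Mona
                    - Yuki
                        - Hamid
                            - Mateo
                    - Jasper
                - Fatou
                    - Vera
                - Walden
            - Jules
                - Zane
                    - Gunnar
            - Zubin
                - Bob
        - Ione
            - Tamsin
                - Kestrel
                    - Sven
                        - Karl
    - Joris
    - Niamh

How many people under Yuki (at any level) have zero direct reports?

The only person in Yuki's organization with no one reporting to them is Mateo. That is 1.

1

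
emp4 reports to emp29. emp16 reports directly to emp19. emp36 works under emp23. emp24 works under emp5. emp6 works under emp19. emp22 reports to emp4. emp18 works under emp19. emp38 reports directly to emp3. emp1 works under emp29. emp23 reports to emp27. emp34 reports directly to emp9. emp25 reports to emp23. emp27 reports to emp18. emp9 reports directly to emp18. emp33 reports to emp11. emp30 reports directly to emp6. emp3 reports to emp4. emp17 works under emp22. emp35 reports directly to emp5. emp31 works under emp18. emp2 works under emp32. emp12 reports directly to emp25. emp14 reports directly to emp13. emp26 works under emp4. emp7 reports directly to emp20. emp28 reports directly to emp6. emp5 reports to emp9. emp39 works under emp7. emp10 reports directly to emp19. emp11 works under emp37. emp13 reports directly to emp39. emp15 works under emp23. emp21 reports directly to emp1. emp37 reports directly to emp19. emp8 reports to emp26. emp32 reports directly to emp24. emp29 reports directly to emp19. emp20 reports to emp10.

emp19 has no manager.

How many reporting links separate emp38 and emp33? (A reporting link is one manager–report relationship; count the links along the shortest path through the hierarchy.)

7

emp38 is 4 levels below emp19, and emp33 is 3 levels below emp19 (their lowest common manager). The shortest path runs up from emp38 to emp19 and back down to emp33: 4 + 3 = 7 links.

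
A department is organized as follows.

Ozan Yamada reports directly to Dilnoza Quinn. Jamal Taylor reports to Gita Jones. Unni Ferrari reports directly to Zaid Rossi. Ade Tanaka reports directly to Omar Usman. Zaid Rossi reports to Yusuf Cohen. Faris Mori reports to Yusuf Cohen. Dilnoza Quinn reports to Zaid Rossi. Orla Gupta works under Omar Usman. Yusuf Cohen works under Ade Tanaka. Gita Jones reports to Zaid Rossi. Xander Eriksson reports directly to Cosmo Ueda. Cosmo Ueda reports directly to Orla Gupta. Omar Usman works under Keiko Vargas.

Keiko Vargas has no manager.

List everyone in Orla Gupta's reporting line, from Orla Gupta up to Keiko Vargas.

Orla Gupta -> Omar Usman -> Keiko Vargas

Orla Gupta reports to Omar Usman. Omar Usman reports to Keiko Vargas. Keiko Vargas is at the top.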